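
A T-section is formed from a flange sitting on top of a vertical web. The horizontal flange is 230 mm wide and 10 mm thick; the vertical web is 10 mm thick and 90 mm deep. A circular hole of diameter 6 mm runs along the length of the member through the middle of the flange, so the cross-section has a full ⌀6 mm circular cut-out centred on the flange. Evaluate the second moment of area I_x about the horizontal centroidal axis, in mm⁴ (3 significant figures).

Break the section into simple shapes (no overlaps), measuring from the bottom-left corner of the bounding box.
Flange: 230 × 10, A = 2 300 mm², y = 95 mm, Ī = 19 167 mm⁴.
Web: 10 × 90, A = 900 mm², y = 45 mm, Ī = 607 500 mm⁴.
Hole (subtracted): ⌀6, A = 28.274 mm², y = 95 mm, Ī = 63.617 mm⁴.
Centroid: ȳ = ΣA·y / ΣA = 80.812 mm.
Transfer each piece to the horizontal centroidal axis using Ī + A·d² with d = y − 80.812:
  flange: d = 14.188 mm → contributes +482 146 mm⁴
  web: d = -35.812 mm → contributes +1 761 758 mm⁴
  hole: d = 14.188 mm → contributes −5755.1 mm⁴
Total I = 2 238 149 mm⁴.

I_x ≈ 2.24 × 10⁶ mm⁴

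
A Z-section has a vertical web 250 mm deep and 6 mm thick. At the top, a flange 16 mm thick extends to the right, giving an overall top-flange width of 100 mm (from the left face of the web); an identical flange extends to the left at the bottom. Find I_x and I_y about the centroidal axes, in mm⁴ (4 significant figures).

I_x ≈ 4.905 × 10⁷ mm⁴, I_y ≈ 9.739 × 10⁶ mm⁴

Treat the section as a set of non-overlapping primitives; coordinates are from the bounding-box lower-left.
Web: 6 × 250, A = 1 500 mm², y = 125 mm, Ī = 7 812 500 mm⁴.
Top flange (beyond web): 94 × 16, A = 1 504 mm², y = 242 mm, Ī = 32085.3 mm⁴.
Bottom flange (beyond web): 94 × 16, A = 1 504 mm², y = 8 mm, Ī = 32085.3 mm⁴.
Centroid: ȳ = ΣA·y / ΣA = 125 mm.
Transfer each piece to the centroidal x-axis using Ī + A·d² with d = y − 125:
  web: d = 0 mm → contributes +7 812 500 mm⁴
  top flange (beyond web): d = 117 mm → contributes +20 620 341 mm⁴
  bottom flange (beyond web): d = -117 mm → contributes +20 620 341 mm⁴
Total I = 49 053 183 mm⁴.
For the y-axis: x̄ = 97 mm.
Repeating about the centroidal y-axis gives I_y = 9 739 391 mm⁴.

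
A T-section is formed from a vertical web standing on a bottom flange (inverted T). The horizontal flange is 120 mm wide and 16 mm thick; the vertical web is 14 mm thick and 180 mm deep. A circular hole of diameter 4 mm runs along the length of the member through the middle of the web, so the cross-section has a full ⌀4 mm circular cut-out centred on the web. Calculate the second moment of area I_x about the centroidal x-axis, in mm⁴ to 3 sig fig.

I_x ≈ 1.73 × 10⁷ mm⁴

Break the section into simple shapes (no overlaps), measuring from the bottom-left corner of the bounding box.
Flange: 120 × 16, A = 1 920 mm², y = 8 mm, Ī = 40 960 mm⁴.
Web: 14 × 180, A = 2 520 mm², y = 106 mm, Ī = 6 804 000 mm⁴.
Hole (subtracted): ⌀4, A = 12.566 mm², y = 106 mm, Ī = 12.566 mm⁴.
Centroid: ȳ = ΣA·y / ΣA = 63.501 mm.
Transfer each piece to the centroidal x-axis using Ī + A·d² with d = y − 63.501:
  flange: d = -55.501 mm → contributes +5 955 325 mm⁴
  web: d = 42.499 mm → contributes +11 355 463 mm⁴
  hole: d = 42.499 mm → contributes −22 709 mm⁴
Total I = 17 288 079 mm⁴.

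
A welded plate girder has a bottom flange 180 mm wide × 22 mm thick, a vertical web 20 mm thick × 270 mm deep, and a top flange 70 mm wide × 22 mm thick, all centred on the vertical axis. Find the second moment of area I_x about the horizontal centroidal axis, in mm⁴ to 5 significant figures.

Decompose the section into non-overlapping parts with the origin at the bottom-left of its bounding rectangle.
Bottom plate: 180 × 22, A = 3 960 mm², y = 11 mm, Ī = 159 720 mm⁴.
Web plate: 20 × 270, A = 5 400 mm², y = 157 mm, Ī = 32 805 000 mm⁴.
Top plate: 70 × 22, A = 1 540 mm², y = 303 mm, Ī = 62113.33 mm⁴.
Centroid: ȳ = ΣA·y / ΣA = 124.5853 mm.
Transfer each piece to the horizontal centroidal axis using Ī + A·d² with d = y − 124.5853:
  bottom plate: d = -113.5853 mm → contributes +51 250 156 mm⁴
  web plate: d = 32.41468 mm → contributes +38 478 842 mm⁴
  top plate: d = 178.4147 mm → contributes +49 083 082 mm⁴
Total I = 138 812 079 mm⁴.

I_x ≈ 1.3881 × 10⁸ mm⁴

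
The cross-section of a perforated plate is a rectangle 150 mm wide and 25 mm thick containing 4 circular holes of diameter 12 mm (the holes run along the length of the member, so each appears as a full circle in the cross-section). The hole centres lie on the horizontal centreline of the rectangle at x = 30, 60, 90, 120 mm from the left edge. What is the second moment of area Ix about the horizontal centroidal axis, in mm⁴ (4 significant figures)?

Ix ≈ 1.912 × 10⁵ mm⁴

Break the section into simple shapes (no overlaps), measuring from the bottom-left corner of the bounding box.
Plate: 150 × 25, A = 3 750 mm², y = 12.5 mm, Ī = 195 313 mm⁴.
Hole 1 (subtracted): ⌀12, A = 113.097 mm², y = 12.5 mm, Ī = 1017.88 mm⁴.
Hole 2 (subtracted): ⌀12, A = 113.097 mm², y = 12.5 mm, Ī = 1017.88 mm⁴.
Hole 3 (subtracted): ⌀12, A = 113.097 mm², y = 12.5 mm, Ī = 1017.88 mm⁴.
Hole 4 (subtracted): ⌀12, A = 113.097 mm², y = 12.5 mm, Ī = 1017.88 mm⁴.
By symmetry the centroid is at mid-height, ȳ = 12.5 mm.
All pieces are centred on the horizontal centroidal axis, so I = ΣĪ (holes subtracted) = 191 241 mm⁴.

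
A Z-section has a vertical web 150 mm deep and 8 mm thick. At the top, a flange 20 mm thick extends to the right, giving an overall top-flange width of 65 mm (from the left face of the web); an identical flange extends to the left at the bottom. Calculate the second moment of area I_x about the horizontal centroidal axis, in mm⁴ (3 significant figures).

Break the section into simple shapes (no overlaps), measuring from the bottom-left corner of the bounding box.
Web: 8 × 150, A = 1 200 mm², y = 75 mm, Ī = 2 250 000 mm⁴.
Top flange (beyond web): 57 × 20, A = 1 140 mm², y = 140 mm, Ī = 38 000 mm⁴.
Bottom flange (beyond web): 57 × 20, A = 1 140 mm², y = 10 mm, Ī = 38 000 mm⁴.
Centroid: ȳ = ΣA·y / ΣA = 75 mm.
Transfer each piece to the horizontal centroidal axis using Ī + A·d² with d = y − 75:
  web: d = 0 mm → contributes +2 250 000 mm⁴
  top flange (beyond web): d = 65 mm → contributes +4 854 500 mm⁴
  bottom flange (beyond web): d = -65 mm → contributes +4 854 500 mm⁴
Total I = 11 959 000 mm⁴.

I_x ≈ 1.20 × 10⁷ mm⁴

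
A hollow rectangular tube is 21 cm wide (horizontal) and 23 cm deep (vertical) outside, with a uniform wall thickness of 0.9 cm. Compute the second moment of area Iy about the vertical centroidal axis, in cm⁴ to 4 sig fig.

Treat the section as a set of non-overlapping primitives; coordinates are from the bounding-box lower-left.
Outer rectangle: 21 × 23, A = 483 cm², x = 10.5 cm, Ī = 17750.3 cm⁴.
Inner void (subtracted): 19.2 × 21.2, A = 407.04 cm², x = 10.5 cm, Ī = 12504.3 cm⁴.
By symmetry the centroid is at mid-width, x̄ = 10.5 cm.
All pieces are centred on the vertical centroidal axis, so I = ΣĪ (holes subtracted) = 5245.98 cm⁴.

Iy ≈ 5246 cm⁴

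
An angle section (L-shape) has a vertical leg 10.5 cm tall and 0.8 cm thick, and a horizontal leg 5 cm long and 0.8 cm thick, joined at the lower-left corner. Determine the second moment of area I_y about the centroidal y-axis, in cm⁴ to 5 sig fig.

Decompose the section into non-overlapping parts with the origin at the bottom-left of its bounding rectangle.
Vertical leg: 0.8 × 10.5, A = 8.4 cm², x = 0.4 cm, Ī = 0.448 cm⁴.
Horizontal leg (remainder): 4.2 × 0.8, A = 3.36 cm², x = 2.9 cm, Ī = 4.9392 cm⁴.
Centroid: x̄ = ΣA·x / ΣA = 1.114286 cm.
Transfer each piece to the centroidal y-axis using Ī + A·d² with d = x − 1.114286:
  vertical leg: d = -0.7142857 cm → contributes +4.733714 cm⁴
  horizontal leg (remainder): d = 1.785714 cm → contributes +15.65349 cm⁴
Total I = 20.3872 cm⁴.

I_y ≈ 20.387 cm⁴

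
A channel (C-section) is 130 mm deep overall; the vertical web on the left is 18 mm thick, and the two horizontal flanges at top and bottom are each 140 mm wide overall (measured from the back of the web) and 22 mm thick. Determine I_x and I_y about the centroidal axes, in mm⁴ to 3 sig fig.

Decompose the section into non-overlapping parts with the origin at the bottom-left of its bounding rectangle.
Web: 18 × 130, A = 2 340 mm², y = 65 mm, Ī = 3 295 500 mm⁴.
Top flange (beyond web): 122 × 22, A = 2 684 mm², y = 119 mm, Ī = 108 255 mm⁴.
Bottom flange (beyond web): 122 × 22, A = 2 684 mm², y = 11 mm, Ī = 108 255 mm⁴.
By symmetry the centroid is at mid-height, ȳ = 65 mm.
Transfer each piece to the centroidal x-axis using Ī + A·d² with d = y − 65:
  web: d = 0 mm → contributes +3 295 500 mm⁴
  top flange (beyond web): d = 54 mm → contributes +7 934 799 mm⁴
  bottom flange (beyond web): d = -54 mm → contributes +7 934 799 mm⁴
Total I = 19 165 097 mm⁴.
For the y-axis: x̄ = 57.749 mm.
Repeating about the centroidal y-axis gives I_y = 14 706 433 mm⁴.

I_x ≈ 1.92 × 10⁷ mm⁴, I_y ≈ 1.47 × 10⁷ mm⁴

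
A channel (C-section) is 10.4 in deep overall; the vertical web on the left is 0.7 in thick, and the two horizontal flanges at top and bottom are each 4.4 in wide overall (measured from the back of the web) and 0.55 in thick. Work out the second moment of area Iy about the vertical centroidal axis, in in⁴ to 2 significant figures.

Treat the section as a set of non-overlapping primitives; coordinates are from the bounding-box lower-left.
Web: 0.7 × 10.4, A = 7.28 in², x = 0.35 in, Ī = 0.2973 in⁴.
Top flange (beyond web): 3.7 × 0.55, A = 2.035 in², x = 2.55 in, Ī = 2.322 in⁴.
Bottom flange (beyond web): 3.7 × 0.55, A = 2.035 in², x = 2.55 in, Ī = 2.322 in⁴.
Centroid: x̄ = ΣA·x / ΣA = 1.139 in.
Transfer each piece to the vertical centroidal axis using Ī + A·d² with d = x − 1.139:
  web: d = -0.7889 in → contributes +4.828 in⁴
  top flange (beyond web): d = 1.411 in → contributes +6.374 in⁴
  bottom flange (beyond web): d = 1.411 in → contributes +6.374 in⁴
Total I = 17.58 in⁴.

Iy ≈ 18 in⁴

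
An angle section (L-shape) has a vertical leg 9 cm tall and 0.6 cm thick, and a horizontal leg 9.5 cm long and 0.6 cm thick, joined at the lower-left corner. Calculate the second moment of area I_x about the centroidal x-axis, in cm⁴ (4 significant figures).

Break the section into simple shapes (no overlaps), measuring from the bottom-left corner of the bounding box.
Vertical leg: 0.6 × 9, A = 5.4 cm², y = 4.5 cm, Ī = 36.45 cm⁴.
Horizontal leg (remainder): 8.9 × 0.6, A = 5.34 cm², y = 0.3 cm, Ī = 0.1602 cm⁴.
Centroid: ȳ = ΣA·y / ΣA = 2.41173 cm.
Transfer each piece to the centroidal x-axis using Ī + A·d² with d = y − 2.41173:
  vertical leg: d = 2.08827 cm → contributes +59.9987 cm⁴
  horizontal leg (remainder): d = -2.11173 cm → contributes +23.9735 cm⁴
Total I = 83.9721 cm⁴.

I_x ≈ 83.97 cm⁴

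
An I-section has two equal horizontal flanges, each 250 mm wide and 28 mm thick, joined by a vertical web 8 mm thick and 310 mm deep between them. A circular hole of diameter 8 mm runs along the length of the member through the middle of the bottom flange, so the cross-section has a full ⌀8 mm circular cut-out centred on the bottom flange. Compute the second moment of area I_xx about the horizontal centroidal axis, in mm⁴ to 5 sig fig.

I_xx ≈ 4.1919 × 10⁸ mm⁴

Break the section into simple shapes (no overlaps), measuring from the bottom-left corner of the bounding box.
Bottom flange: 250 × 28, A = 7 000 mm², y = 14 mm, Ī = 457333.3 mm⁴.
Web: 8 × 310, A = 2 480 mm², y = 183 mm, Ī = 19 860 667 mm⁴.
Top flange: 250 × 28, A = 7 000 mm², y = 352 mm, Ī = 457333.3 mm⁴.
Hole (subtracted): ⌀8, A = 50.26548 mm², y = 14 mm, Ī = 201.0619 mm⁴.
Centroid: ȳ = ΣA·y / ΣA = 183.517 mm.
Transfer each piece to the horizontal centroidal axis using Ī + A·d² with d = y − 183.517:
  bottom flange: d = -169.517 mm → contributes +201 609 527 mm⁴
  web: d = -0.5170422 mm → contributes +19 861 330 mm⁴
  top flange: d = 168.483 mm → contributes +199 162 883 mm⁴
  hole: d = -169.517 mm → contributes −1 444 631 mm⁴
Total I = 419 189 108 mm⁴.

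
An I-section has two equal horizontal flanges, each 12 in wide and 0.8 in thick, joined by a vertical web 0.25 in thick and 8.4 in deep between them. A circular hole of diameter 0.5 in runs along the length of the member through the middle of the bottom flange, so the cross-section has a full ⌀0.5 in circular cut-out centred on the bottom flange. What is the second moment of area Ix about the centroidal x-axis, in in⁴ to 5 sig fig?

Ix ≈ 415.45 in⁴

Break the section into simple shapes (no overlaps), measuring from the bottom-left corner of the bounding box.
Bottom flange: 12 × 0.8, A = 9.6 in², y = 0.4 in, Ī = 0.512 in⁴.
Web: 0.25 × 8.4, A = 2.1 in², y = 5 in, Ī = 12.348 in⁴.
Top flange: 12 × 0.8, A = 9.6 in², y = 9.6 in, Ī = 0.512 in⁴.
Hole (subtracted): ⌀0.5, A = 0.1963495 in², y = 0.4 in, Ī = 0.003067962 in⁴.
Centroid: ȳ = ΣA·y / ΣA = 5.042799 in.
Transfer each piece to the centroidal x-axis using Ī + A·d² with d = y − 5.042799:
  bottom flange: d = -4.642799 in → contributes +207.4456 in⁴
  web: d = -0.04279866 in → contributes +12.35185 in⁴
  top flange: d = 4.557201 in → contributes +199.8856 in⁴
  hole: d = -4.642799 in → contributes −4.235496 in⁴
Total I = 415.4475 in⁴.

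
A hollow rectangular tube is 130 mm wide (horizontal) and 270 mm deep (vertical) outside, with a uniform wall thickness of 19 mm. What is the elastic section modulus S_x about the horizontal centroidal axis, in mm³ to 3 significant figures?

Decompose the section into non-overlapping parts with the origin at the bottom-left of its bounding rectangle.
Outer rectangle: 130 × 270, A = 35 100 mm², y = 135 mm, Ī = 213 232 500 mm⁴.
Inner void (subtracted): 92 × 232, A = 21 344 mm², y = 135 mm, Ī = 95 734 955 mm⁴.
By symmetry the centroid is at mid-height, ȳ = 135 mm.
All pieces are centred on the horizontal centroidal axis, so I = ΣĪ (holes subtracted) = 117 497 545 mm⁴.
Extreme fibre distance c = 135 mm; S = I/c = 870 352 mm³.

S_x ≈ 8.70 × 10⁵ mm³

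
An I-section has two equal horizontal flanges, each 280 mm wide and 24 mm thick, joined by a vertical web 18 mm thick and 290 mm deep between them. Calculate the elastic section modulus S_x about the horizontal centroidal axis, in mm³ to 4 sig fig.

S_x ≈ 2.181 × 10⁶ mm³

Decompose the section into non-overlapping parts with the origin at the bottom-left of its bounding rectangle.
Bottom flange: 280 × 24, A = 6 720 mm², y = 12 mm, Ī = 322 560 mm⁴.
Web: 18 × 290, A = 5 220 mm², y = 169 mm, Ī = 36 583 500 mm⁴.
Top flange: 280 × 24, A = 6 720 mm², y = 326 mm, Ī = 322 560 mm⁴.
By symmetry the centroid is at mid-height, ȳ = 169 mm.
Transfer each piece to the horizontal centroidal axis using Ī + A·d² with d = y − 169:
  bottom flange: d = -157 mm → contributes +165 963 840 mm⁴
  web: d = 0 mm → contributes +36 583 500 mm⁴
  top flange: d = 157 mm → contributes +165 963 840 mm⁴
Total I = 368 511 180 mm⁴.
Extreme fibre distance c = 169 mm; S = I/c = 2 180 540 mm³.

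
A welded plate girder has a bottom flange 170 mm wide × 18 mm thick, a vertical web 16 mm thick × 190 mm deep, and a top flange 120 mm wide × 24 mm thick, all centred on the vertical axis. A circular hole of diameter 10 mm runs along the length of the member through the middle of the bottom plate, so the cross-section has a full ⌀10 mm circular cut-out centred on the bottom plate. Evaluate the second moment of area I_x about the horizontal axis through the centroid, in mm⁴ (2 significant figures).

Break the section into simple shapes (no overlaps), measuring from the bottom-left corner of the bounding box.
Bottom plate: 170 × 18, A = 3 060 mm², y = 9 mm, Ī = 82 620 mm⁴.
Web plate: 16 × 190, A = 3 040 mm², y = 113 mm, Ī = 9 145 333 mm⁴.
Top plate: 120 × 24, A = 2 880 mm², y = 220 mm, Ī = 138 240 mm⁴.
Hole (subtracted): ⌀10, A = 78.54 mm², y = 9 mm, Ī = 490.9 mm⁴.
Centroid: ȳ = ΣA·y / ΣA = 112.8 mm.
Transfer each piece to the horizontal axis through the centroid using Ī + A·d² with d = y − 112.8:
  bottom plate: d = -103.8 mm → contributes +33 043 018 mm⁴
  web plate: d = 0.2148 mm → contributes +9 145 474 mm⁴
  top plate: d = 107.2 mm → contributes +33 243 866 mm⁴
  hole: d = -103.8 mm → contributes −846 472 mm⁴
Total I = 74 585 885 mm⁴.

I_x ≈ 7.5 × 10⁷ mm⁴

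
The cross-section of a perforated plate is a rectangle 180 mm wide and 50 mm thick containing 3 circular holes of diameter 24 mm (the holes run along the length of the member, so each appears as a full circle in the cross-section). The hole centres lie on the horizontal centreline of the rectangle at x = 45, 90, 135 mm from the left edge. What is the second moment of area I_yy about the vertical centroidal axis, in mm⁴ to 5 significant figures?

I_yy ≈ 2.2419 × 10⁷ mm⁴

Treat the section as a set of non-overlapping primitives; coordinates are from the bounding-box lower-left.
Plate: 180 × 50, A = 9 000 mm², x = 90 mm, Ī = 24 300 000 mm⁴.
Hole 1 (subtracted): ⌀24, A = 452.3893 mm², x = 45 mm, Ī = 16286.02 mm⁴.
Hole 2 (subtracted): ⌀24, A = 452.3893 mm², x = 90 mm, Ī = 16286.02 mm⁴.
Hole 3 (subtracted): ⌀24, A = 452.3893 mm², x = 135 mm, Ī = 16286.02 mm⁴.
By symmetry the centroid is at mid-width, x̄ = 90 mm.
Transfer each piece to the vertical centroidal axis using Ī + A·d² with d = x − 90:
  plate: d = 0 mm → contributes +24 300 000 mm⁴
  hole 1: d = -45 mm → contributes −932374.4 mm⁴
  hole 2: d = 0 mm → contributes −16286.02 mm⁴
  hole 3: d = 45 mm → contributes −932374.4 mm⁴
Total I = 22 418 965 mm⁴.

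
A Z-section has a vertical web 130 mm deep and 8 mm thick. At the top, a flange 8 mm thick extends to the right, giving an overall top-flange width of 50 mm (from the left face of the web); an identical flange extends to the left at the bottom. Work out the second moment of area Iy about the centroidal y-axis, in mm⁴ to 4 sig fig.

Decompose the section into non-overlapping parts with the origin at the bottom-left of its bounding rectangle.
Web: 8 × 130, A = 1 040 mm², x = 46 mm, Ī = 5546.67 mm⁴.
Top flange (beyond web): 42 × 8, A = 336 mm², x = 71 mm, Ī = 49 392 mm⁴.
Bottom flange (beyond web): 42 × 8, A = 336 mm², x = 21 mm, Ī = 49 392 mm⁴.
Centroid: x̄ = ΣA·x / ΣA = 46 mm.
Transfer each piece to the centroidal y-axis using Ī + A·d² with d = x − 46:
  web: d = 0 mm → contributes +5546.67 mm⁴
  top flange (beyond web): d = 25 mm → contributes +259 392 mm⁴
  bottom flange (beyond web): d = -25 mm → contributes +259 392 mm⁴
Total I = 524 331 mm⁴.

Iy ≈ 5.243 × 10⁵ mm⁴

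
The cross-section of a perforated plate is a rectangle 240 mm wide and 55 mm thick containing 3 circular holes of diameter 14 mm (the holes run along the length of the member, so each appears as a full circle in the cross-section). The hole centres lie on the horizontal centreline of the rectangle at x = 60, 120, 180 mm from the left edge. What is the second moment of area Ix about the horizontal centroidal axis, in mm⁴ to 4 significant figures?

Ix ≈ 3.322 × 10⁶ mm⁴

Break the section into simple shapes (no overlaps), measuring from the bottom-left corner of the bounding box.
Plate: 240 × 55, A = 13 200 mm², y = 27.5 mm, Ī = 3 327 500 mm⁴.
Hole 1 (subtracted): ⌀14, A = 153.938 mm², y = 27.5 mm, Ī = 1885.74 mm⁴.
Hole 2 (subtracted): ⌀14, A = 153.938 mm², y = 27.5 mm, Ī = 1885.74 mm⁴.
Hole 3 (subtracted): ⌀14, A = 153.938 mm², y = 27.5 mm, Ī = 1885.74 mm⁴.
By symmetry the centroid is at mid-height, ȳ = 27.5 mm.
All pieces are centred on the horizontal centroidal axis, so I = ΣĪ (holes subtracted) = 3 321 843 mm⁴.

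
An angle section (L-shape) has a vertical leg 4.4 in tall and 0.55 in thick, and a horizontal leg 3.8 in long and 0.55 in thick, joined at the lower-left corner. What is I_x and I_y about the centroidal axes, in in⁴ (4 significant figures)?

I_x ≈ 7.759 in⁴, I_y ≈ 5.346 in⁴

Split into non-overlapping primitives; take the origin at the lower-left of the bounding box.
Vertical leg: 0.55 × 4.4, A = 2.42 in², y = 2.2 in, Ī = 3.90427 in⁴.
Horizontal leg (remainder): 3.25 × 0.55, A = 1.7875 in², y = 0.275 in, Ī = 0.0450599 in⁴.
Centroid: ȳ = ΣA·y / ΣA = 1.38219 in.
Transfer each piece to the centroidal x-axis using Ī + A·d² with d = y − 1.38219:
  vertical leg: d = 0.81781 in → contributes +5.5228 in⁴
  horizontal leg (remainder): d = -1.10719 in → contributes +2.2363 in⁴
Total I = 7.7591 in⁴.
For the y-axis: x̄ = 1.08219 in.
Repeating about the centroidal y-axis gives I_y = 5.34583 in⁴.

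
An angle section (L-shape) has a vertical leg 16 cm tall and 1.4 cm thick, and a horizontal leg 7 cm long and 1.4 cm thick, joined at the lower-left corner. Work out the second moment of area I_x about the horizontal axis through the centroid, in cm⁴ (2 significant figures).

Treat the section as a set of non-overlapping primitives; coordinates are from the bounding-box lower-left.
Vertical leg: 1.4 × 16, A = 22.4 cm², y = 8 cm, Ī = 477.9 cm⁴.
Horizontal leg (remainder): 5.6 × 1.4, A = 7.84 cm², y = 0.7 cm, Ī = 1.281 cm⁴.
Centroid: ȳ = ΣA·y / ΣA = 6.107 cm.
Transfer each piece to the horizontal axis through the centroid using Ī + A·d² with d = y − 6.107:
  vertical leg: d = 1.893 cm → contributes +558.1 cm⁴
  horizontal leg (remainder): d = -5.407 cm → contributes +230.5 cm⁴
Total I = 788.6 cm⁴.

I_x ≈ 790 cm⁴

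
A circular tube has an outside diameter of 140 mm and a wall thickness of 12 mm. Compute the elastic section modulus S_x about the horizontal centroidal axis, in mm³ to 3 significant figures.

S_x ≈ 1.42 × 10⁵ mm³

Decompose the section into non-overlapping parts with the origin at the bottom-left of its bounding rectangle.
Outer circle: ⌀140, A = 15 394 mm², y = 70 mm, Ī = 18 857 410 mm⁴.
Bore (subtracted): ⌀116, A = 10 568 mm², y = 70 mm, Ī = 8 887 955 mm⁴.
By symmetry the centroid is at mid-height, ȳ = 70 mm.
All pieces are centred on the horizontal centroidal axis, so I = ΣĪ (holes subtracted) = 9 969 455 mm⁴.
Extreme fibre distance c = 70 mm; S = I/c = 142 421 mm³.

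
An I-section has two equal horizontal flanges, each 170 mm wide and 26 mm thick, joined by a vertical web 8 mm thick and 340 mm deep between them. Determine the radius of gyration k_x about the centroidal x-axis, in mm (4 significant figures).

k_x ≈ 167.1 mm

Decompose the section into non-overlapping parts with the origin at the bottom-left of its bounding rectangle.
Bottom flange: 170 × 26, A = 4 420 mm², y = 13 mm, Ī = 248 993 mm⁴.
Web: 8 × 340, A = 2 720 mm², y = 196 mm, Ī = 26 202 667 mm⁴.
Top flange: 170 × 26, A = 4 420 mm², y = 379 mm, Ī = 248 993 mm⁴.
By symmetry the centroid is at mid-height, ȳ = 196 mm.
Transfer each piece to the centroidal x-axis using Ī + A·d² with d = y − 196:
  bottom flange: d = -183 mm → contributes +148 270 373 mm⁴
  web: d = 0 mm → contributes +26 202 667 mm⁴
  top flange: d = 183 mm → contributes +148 270 373 mm⁴
Total I = 322 743 413 mm⁴.
Radius of gyration: k = √(I/A) = √(322 743 413 / 11 560) = 167.09 mm.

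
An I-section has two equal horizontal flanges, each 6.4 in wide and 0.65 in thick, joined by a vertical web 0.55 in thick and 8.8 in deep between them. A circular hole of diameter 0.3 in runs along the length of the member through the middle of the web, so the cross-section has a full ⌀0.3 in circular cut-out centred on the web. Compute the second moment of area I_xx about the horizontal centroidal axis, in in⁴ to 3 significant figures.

Decompose the section into non-overlapping parts with the origin at the bottom-left of its bounding rectangle.
Bottom flange: 6.4 × 0.65, A = 4.16 in², y = 0.325 in, Ī = 0.14647 in⁴.
Web: 0.55 × 8.8, A = 4.84 in², y = 5.05 in, Ī = 31.234 in⁴.
Top flange: 6.4 × 0.65, A = 4.16 in², y = 9.775 in, Ī = 0.14647 in⁴.
Hole (subtracted): ⌀0.3, A = 0.070686 in², y = 5.05 in, Ī = 0.00039761 in⁴.
By symmetry the centroid is at mid-height, ȳ = 5.05 in.
Transfer each piece to the horizontal centroidal axis using Ī + A·d² with d = y − 5.05:
  bottom flange: d = -4.725 in → contributes +93.021 in⁴
  web: d = 0 in → contributes +31.234 in⁴
  top flange: d = 4.725 in → contributes +93.021 in⁴
  hole: d = 0 in → contributes −0.00039761 in⁴
Total I = 217.28 in⁴.

I_xx ≈ 217 in⁴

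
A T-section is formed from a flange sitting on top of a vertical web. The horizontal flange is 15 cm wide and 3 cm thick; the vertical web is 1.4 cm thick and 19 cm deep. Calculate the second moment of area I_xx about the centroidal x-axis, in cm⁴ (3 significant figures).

I_xx ≈ 2860 cm⁴

Split into non-overlapping primitives; take the origin at the lower-left of the bounding box.
Flange: 15 × 3, A = 45 cm², y = 20.5 cm, Ī = 33.75 cm⁴.
Web: 1.4 × 19, A = 26.6 cm², y = 9.5 cm, Ī = 800.22 cm⁴.
Centroid: ȳ = ΣA·y / ΣA = 16.413 cm.
Transfer each piece to the centroidal x-axis using Ī + A·d² with d = y − 16.413:
  flange: d = 4.0866 cm → contributes +785.26 cm⁴
  web: d = -6.9134 cm → contributes +2071.6 cm⁴
Total I = 2856.8 cm⁴.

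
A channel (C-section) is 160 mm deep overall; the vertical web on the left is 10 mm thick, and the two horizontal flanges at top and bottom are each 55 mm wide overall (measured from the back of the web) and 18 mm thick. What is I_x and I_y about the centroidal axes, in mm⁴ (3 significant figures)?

Decompose the section into non-overlapping parts with the origin at the bottom-left of its bounding rectangle.
Web: 10 × 160, A = 1 600 mm², y = 80 mm, Ī = 3 413 333 mm⁴.
Top flange (beyond web): 45 × 18, A = 810 mm², y = 151 mm, Ī = 21 870 mm⁴.
Bottom flange (beyond web): 45 × 18, A = 810 mm², y = 9 mm, Ī = 21 870 mm⁴.
By symmetry the centroid is at mid-height, ȳ = 80 mm.
Transfer each piece to the centroidal x-axis using Ī + A·d² with d = y − 80:
  web: d = 0 mm → contributes +3 413 333 mm⁴
  top flange (beyond web): d = 71 mm → contributes +4 105 080 mm⁴
  bottom flange (beyond web): d = -71 mm → contributes +4 105 080 mm⁴
Total I = 11 623 493 mm⁴.
For the y-axis: x̄ = 18.835 mm.
Repeating about the centroidal y-axis gives I_y = 895 466 mm⁴.

I_x ≈ 1.16 × 10⁷ mm⁴, I_y ≈ 8.95 × 10⁵ mm⁴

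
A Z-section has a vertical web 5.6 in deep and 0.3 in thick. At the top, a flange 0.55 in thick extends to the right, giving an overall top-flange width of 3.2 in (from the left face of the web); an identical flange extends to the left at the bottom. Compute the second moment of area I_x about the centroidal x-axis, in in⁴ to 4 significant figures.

Break the section into simple shapes (no overlaps), measuring from the bottom-left corner of the bounding box.
Web: 0.3 × 5.6, A = 1.68 in², y = 2.8 in, Ī = 4.3904 in⁴.
Top flange (beyond web): 2.9 × 0.55, A = 1.595 in², y = 5.325 in, Ī = 0.0402073 in⁴.
Bottom flange (beyond web): 2.9 × 0.55, A = 1.595 in², y = 0.275 in, Ī = 0.0402073 in⁴.
Centroid: ȳ = ΣA·y / ΣA = 2.8 in.
Transfer each piece to the centroidal x-axis using Ī + A·d² with d = y − 2.8:
  web: d = 0 in → contributes +4.3904 in⁴
  top flange (beyond web): d = 2.525 in → contributes +10.2093 in⁴
  bottom flange (beyond web): d = -2.525 in → contributes +10.2093 in⁴
Total I = 24.8091 in⁴.

I_x ≈ 24.81 in⁴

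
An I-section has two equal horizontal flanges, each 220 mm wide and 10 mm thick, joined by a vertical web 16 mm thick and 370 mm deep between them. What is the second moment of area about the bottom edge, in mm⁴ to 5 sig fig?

I_base ≈ 6.1883 × 10⁸ mm⁴

Split into non-overlapping primitives; take the origin at the lower-left of the bounding box.
Bottom flange: 220 × 10, A = 2 200 mm², y = 5 mm, Ī = 18333.33 mm⁴.
Web: 16 × 370, A = 5 920 mm², y = 195 mm, Ī = 67 537 333 mm⁴.
Top flange: 220 × 10, A = 2 200 mm², y = 385 mm, Ī = 18333.33 mm⁴.
Transfer each piece to the bottom edge using Ī + A·d² with d = y − 0:
  bottom flange: d = 5 mm → contributes +73333.33 mm⁴
  web: d = 195 mm → contributes +292 645 333 mm⁴
  top flange: d = 385 mm → contributes +326 113 333 mm⁴
Total I = 618 832 000 mm⁴.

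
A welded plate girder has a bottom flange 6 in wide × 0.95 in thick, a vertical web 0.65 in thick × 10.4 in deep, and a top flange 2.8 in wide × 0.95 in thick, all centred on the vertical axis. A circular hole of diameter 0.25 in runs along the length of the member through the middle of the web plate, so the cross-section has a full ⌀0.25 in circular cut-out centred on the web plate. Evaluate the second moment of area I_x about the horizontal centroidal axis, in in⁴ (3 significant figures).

I_x ≈ 311 in⁴

Treat the section as a set of non-overlapping primitives; coordinates are from the bounding-box lower-left.
Bottom plate: 6 × 0.95, A = 5.7 in², y = 0.475 in, Ī = 0.42869 in⁴.
Web plate: 0.65 × 10.4, A = 6.76 in², y = 6.15 in, Ī = 60.93 in⁴.
Top plate: 2.8 × 0.95, A = 2.66 in², y = 11.825 in, Ī = 0.20005 in⁴.
Hole (subtracted): ⌀0.25, A = 0.049087 in², y = 6.15 in, Ī = 0.00019175 in⁴.
Centroid: ȳ = ΣA·y / ΣA = 5.0053 in.
Transfer each piece to the horizontal centroidal axis using Ī + A·d² with d = y − 5.0053:
  bottom plate: d = -4.5303 in → contributes +117.41 in⁴
  web plate: d = 1.1447 in → contributes +69.788 in⁴
  top plate: d = 6.8197 in → contributes +123.91 in⁴
  hole: d = 1.1447 in → contributes −0.064515 in⁴
Total I = 311.05 in⁴.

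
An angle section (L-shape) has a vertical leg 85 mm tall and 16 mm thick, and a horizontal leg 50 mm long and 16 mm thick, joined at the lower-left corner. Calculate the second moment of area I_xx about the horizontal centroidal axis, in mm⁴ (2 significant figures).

Break the section into simple shapes (no overlaps), measuring from the bottom-left corner of the bounding box.
Vertical leg: 16 × 85, A = 1 360 mm², y = 42.5 mm, Ī = 818 833 mm⁴.
Horizontal leg (remainder): 34 × 16, A = 544 mm², y = 8 mm, Ī = 11 605 mm⁴.
Centroid: ȳ = ΣA·y / ΣA = 32.64 mm.
Transfer each piece to the horizontal centroidal axis using Ī + A·d² with d = y − 32.64:
  vertical leg: d = 9.857 mm → contributes +950 975 mm⁴
  horizontal leg (remainder): d = -24.64 mm → contributes +341 960 mm⁴
Total I = 1 292 936 mm⁴.

I_xx ≈ 1.3 × 10⁶ mm⁴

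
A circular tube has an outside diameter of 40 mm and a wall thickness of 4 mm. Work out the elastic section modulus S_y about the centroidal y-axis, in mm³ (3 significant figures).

Decompose the section into non-overlapping parts with the origin at the bottom-left of its bounding rectangle.
Outer circle: ⌀40, A = 1256.6 mm², x = 20 mm, Ī = 125 664 mm⁴.
Bore (subtracted): ⌀32, A = 804.25 mm², x = 20 mm, Ī = 51 472 mm⁴.
By symmetry the centroid is at mid-width, x̄ = 20 mm.
All pieces are centred on the centroidal y-axis, so I = ΣĪ (holes subtracted) = 74 192 mm⁴.
Extreme fibre distance c = 20 mm; S = I/c = 3709.6 mm³.

S_y ≈ 3710 mm³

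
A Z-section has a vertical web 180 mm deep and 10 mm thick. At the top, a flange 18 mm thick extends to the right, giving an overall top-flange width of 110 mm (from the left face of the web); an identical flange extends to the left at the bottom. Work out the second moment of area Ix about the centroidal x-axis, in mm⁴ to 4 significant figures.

Split into non-overlapping primitives; take the origin at the lower-left of the bounding box.
Web: 10 × 180, A = 1 800 mm², y = 90 mm, Ī = 4 860 000 mm⁴.
Top flange (beyond web): 100 × 18, A = 1 800 mm², y = 171 mm, Ī = 48 600 mm⁴.
Bottom flange (beyond web): 100 × 18, A = 1 800 mm², y = 9 mm, Ī = 48 600 mm⁴.
Centroid: ȳ = ΣA·y / ΣA = 90 mm.
Transfer each piece to the centroidal x-axis using Ī + A·d² with d = y − 90:
  web: d = 0 mm → contributes +4 860 000 mm⁴
  top flange (beyond web): d = 81 mm → contributes +11 858 400 mm⁴
  bottom flange (beyond web): d = -81 mm → contributes +11 858 400 mm⁴
Total I = 28 576 800 mm⁴.

Ix ≈ 2.858 × 10⁷ mm⁴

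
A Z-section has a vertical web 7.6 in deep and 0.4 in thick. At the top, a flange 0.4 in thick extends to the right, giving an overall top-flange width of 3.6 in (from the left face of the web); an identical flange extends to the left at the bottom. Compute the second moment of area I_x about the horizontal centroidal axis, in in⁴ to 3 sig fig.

I_x ≈ 47.8 in⁴

Break the section into simple shapes (no overlaps), measuring from the bottom-left corner of the bounding box.
Web: 0.4 × 7.6, A = 3.04 in², y = 3.8 in, Ī = 14.633 in⁴.
Top flange (beyond web): 3.2 × 0.4, A = 1.28 in², y = 7.4 in, Ī = 0.017067 in⁴.
Bottom flange (beyond web): 3.2 × 0.4, A = 1.28 in², y = 0.2 in, Ī = 0.017067 in⁴.
Centroid: ȳ = ΣA·y / ΣA = 3.8 in.
Transfer each piece to the horizontal centroidal axis using Ī + A·d² with d = y − 3.8:
  web: d = 0 in → contributes +14.633 in⁴
  top flange (beyond web): d = 3.6 in → contributes +16.606 in⁴
  bottom flange (beyond web): d = -3.6 in → contributes +16.606 in⁴
Total I = 47.844 in⁴.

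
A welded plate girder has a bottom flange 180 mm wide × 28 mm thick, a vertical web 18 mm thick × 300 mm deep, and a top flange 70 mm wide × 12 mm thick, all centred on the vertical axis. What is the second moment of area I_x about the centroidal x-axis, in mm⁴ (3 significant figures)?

I_x ≈ 1.54 × 10⁸ mm⁴

Break the section into simple shapes (no overlaps), measuring from the bottom-left corner of the bounding box.
Bottom plate: 180 × 28, A = 5 040 mm², y = 14 mm, Ī = 329 280 mm⁴.
Web plate: 18 × 300, A = 5 400 mm², y = 178 mm, Ī = 40 500 000 mm⁴.
Top plate: 70 × 12, A = 840 mm², y = 334 mm, Ī = 10 080 mm⁴.
Centroid: ȳ = ΣA·y / ΣA = 116.34 mm.
Transfer each piece to the centroidal x-axis using Ī + A·d² with d = y − 116.34:
  bottom plate: d = -102.34 mm → contributes +53 116 036 mm⁴
  web plate: d = 61.66 mm → contributes +61 030 277 mm⁴
  top plate: d = 217.66 mm → contributes +39 805 660 mm⁴
Total I = 153 951 973 mm⁴.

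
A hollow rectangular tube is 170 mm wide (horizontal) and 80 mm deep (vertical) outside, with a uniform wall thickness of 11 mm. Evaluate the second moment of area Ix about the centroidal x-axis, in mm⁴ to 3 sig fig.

Ix ≈ 4.85 × 10⁶ mm⁴

Split into non-overlapping primitives; take the origin at the lower-left of the bounding box.
Outer rectangle: 170 × 80, A = 13 600 mm², y = 40 mm, Ī = 7 253 333 mm⁴.
Inner void (subtracted): 148 × 58, A = 8 584 mm², y = 40 mm, Ī = 2 406 381 mm⁴.
By symmetry the centroid is at mid-height, ȳ = 40 mm.
All pieces are centred on the centroidal x-axis, so I = ΣĪ (holes subtracted) = 4 846 952 mm⁴.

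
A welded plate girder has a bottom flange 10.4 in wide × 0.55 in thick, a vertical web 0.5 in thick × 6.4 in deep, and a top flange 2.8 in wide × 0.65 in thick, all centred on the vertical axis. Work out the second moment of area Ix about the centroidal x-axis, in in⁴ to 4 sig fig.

Ix ≈ 85.95 in⁴

Treat the section as a set of non-overlapping primitives; coordinates are from the bounding-box lower-left.
Bottom plate: 10.4 × 0.55, A = 5.72 in², y = 0.275 in, Ī = 0.144192 in⁴.
Web plate: 0.5 × 6.4, A = 3.2 in², y = 3.75 in, Ī = 10.9227 in⁴.
Top plate: 2.8 × 0.65, A = 1.82 in², y = 7.275 in, Ī = 0.0640792 in⁴.
Centroid: ȳ = ΣA·y / ΣA = 2.4966 in.
Transfer each piece to the centroidal x-axis using Ī + A·d² with d = y − 2.4966:
  bottom plate: d = -2.2216 in → contributes +28.3753 in⁴
  web plate: d = 1.2534 in → contributes +15.9499 in⁴
  top plate: d = 4.7784 in → contributes +41.6203 in⁴
Total I = 85.9455 in⁴.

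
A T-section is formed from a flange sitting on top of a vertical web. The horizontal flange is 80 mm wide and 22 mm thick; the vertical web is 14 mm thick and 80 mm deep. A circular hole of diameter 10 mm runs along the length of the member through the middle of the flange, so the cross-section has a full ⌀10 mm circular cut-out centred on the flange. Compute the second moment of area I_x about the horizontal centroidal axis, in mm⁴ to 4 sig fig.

I_x ≈ 2.416 × 10⁶ mm⁴

Decompose the section into non-overlapping parts with the origin at the bottom-left of its bounding rectangle.
Flange: 80 × 22, A = 1 760 mm², y = 91 mm, Ī = 70986.7 mm⁴.
Web: 14 × 80, A = 1 120 mm², y = 40 mm, Ī = 597 333 mm⁴.
Hole (subtracted): ⌀10, A = 78.5398 mm², y = 91 mm, Ī = 490.874 mm⁴.
Centroid: ȳ = ΣA·y / ΣA = 70.6106 mm.
Transfer each piece to the horizontal centroidal axis using Ī + A·d² with d = y − 70.6106:
  flange: d = 20.3894 mm → contributes +802 665 mm⁴
  web: d = -30.6106 mm → contributes +1 646 785 mm⁴
  hole: d = 20.3894 mm → contributes −33141.9 mm⁴
Total I = 2 416 308 mm⁴.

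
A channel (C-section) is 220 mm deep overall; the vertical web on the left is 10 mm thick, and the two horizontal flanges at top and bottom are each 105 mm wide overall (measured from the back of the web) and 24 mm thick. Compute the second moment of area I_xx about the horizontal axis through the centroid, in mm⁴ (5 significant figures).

Split into non-overlapping primitives; take the origin at the lower-left of the bounding box.
Web: 10 × 220, A = 2 200 mm², y = 110 mm, Ī = 8 873 333 mm⁴.
Top flange (beyond web): 95 × 24, A = 2 280 mm², y = 208 mm, Ī = 109 440 mm⁴.
Bottom flange (beyond web): 95 × 24, A = 2 280 mm², y = 12 mm, Ī = 109 440 mm⁴.
By symmetry the centroid is at mid-height, ȳ = 110 mm.
Transfer each piece to the horizontal axis through the centroid using Ī + A·d² with d = y − 110:
  web: d = 0 mm → contributes +8 873 333 mm⁴
  top flange (beyond web): d = 98 mm → contributes +22 006 560 mm⁴
  bottom flange (beyond web): d = -98 mm → contributes +22 006 560 mm⁴
Total I = 52 886 453 mm⁴.

I_xx ≈ 5.2886 × 10⁷ mm⁴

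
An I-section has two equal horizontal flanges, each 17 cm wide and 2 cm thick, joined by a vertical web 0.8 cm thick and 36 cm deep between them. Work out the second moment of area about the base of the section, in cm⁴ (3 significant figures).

Break the section into simple shapes (no overlaps), measuring from the bottom-left corner of the bounding box.
Bottom flange: 17 × 2, A = 34 cm², y = 1 cm, Ī = 11.333 cm⁴.
Web: 0.8 × 36, A = 28.8 cm², y = 20 cm, Ī = 3110.4 cm⁴.
Top flange: 17 × 2, A = 34 cm², y = 39 cm, Ī = 11.333 cm⁴.
Transfer each piece to the base of the section using Ī + A·d² with d = y − 0:
  bottom flange: d = 1 cm → contributes +45.333 cm⁴
  web: d = 20 cm → contributes +14 630 cm⁴
  top flange: d = 39 cm → contributes +51 725 cm⁴
Total I = 66 401 cm⁴.

I_base ≈ 6.64 × 10⁴ cm⁴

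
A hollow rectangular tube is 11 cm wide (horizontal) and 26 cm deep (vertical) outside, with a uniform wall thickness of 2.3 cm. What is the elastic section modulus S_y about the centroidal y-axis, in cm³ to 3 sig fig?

Break the section into simple shapes (no overlaps), measuring from the bottom-left corner of the bounding box.
Outer rectangle: 11 × 26, A = 286 cm², x = 5.5 cm, Ī = 2883.8 cm⁴.
Inner void (subtracted): 6.4 × 21.4, A = 136.96 cm², x = 5.5 cm, Ī = 467.49 cm⁴.
By symmetry the centroid is at mid-width, x̄ = 5.5 cm.
All pieces are centred on the centroidal y-axis, so I = ΣĪ (holes subtracted) = 2416.3 cm⁴.
Extreme fibre distance c = 5.5 cm; S = I/c = 439.34 cm³.

S_y ≈ 439 cm³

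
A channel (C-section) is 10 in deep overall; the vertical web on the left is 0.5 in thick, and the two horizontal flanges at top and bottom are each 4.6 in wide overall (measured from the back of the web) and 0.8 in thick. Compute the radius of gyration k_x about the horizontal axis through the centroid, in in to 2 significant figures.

k_x ≈ 4.0 in

Treat the section as a set of non-overlapping primitives; coordinates are from the bounding-box lower-left.
Web: 0.5 × 10, A = 5 in², y = 5 in, Ī = 41.67 in⁴.
Top flange (beyond web): 4.1 × 0.8, A = 3.28 in², y = 9.6 in, Ī = 0.1749 in⁴.
Bottom flange (beyond web): 4.1 × 0.8, A = 3.28 in², y = 0.4 in, Ī = 0.1749 in⁴.
By symmetry the centroid is at mid-height, ȳ = 5 in.
Transfer each piece to the horizontal axis through the centroid using Ī + A·d² with d = y − 5:
  web: d = 0 in → contributes +41.67 in⁴
  top flange (beyond web): d = 4.6 in → contributes +69.58 in⁴
  bottom flange (beyond web): d = -4.6 in → contributes +69.58 in⁴
Total I = 180.8 in⁴.
Radius of gyration: k = √(I/A) = √(180.8 / 11.56) = 3.955 in.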